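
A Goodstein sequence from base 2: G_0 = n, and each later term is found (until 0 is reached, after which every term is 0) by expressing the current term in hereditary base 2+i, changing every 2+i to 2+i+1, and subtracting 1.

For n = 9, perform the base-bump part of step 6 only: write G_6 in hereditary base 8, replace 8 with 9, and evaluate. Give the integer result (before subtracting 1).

1162263922

i=0: 9 = 2^(2 + 1) + 1 (b=2); 2→3: 3^(3 + 1) + 1 = 82; 82−1 = 81
i=1: 81 = 3^(3 + 1) (b=3); 3→4: 4^(4 + 1) = 1024; 1024−1 = 1023
i=2: 1023 = 3·4^4 + 3·4^3 + 3·4^2 + 3·4 + 3 (b=4); 4→5: 3·5^5 + 3·5^3 + 3·5^2 + 3·5 + 3 = 9843; 9843−1 = 9842
i=3: 9842 = 3·5^5 + 3·5^3 + 3·5^2 + 3·5 + 2 (b=5); 5→6: 3·6^6 + 3·6^3 + 3·6^2 + 3·6 + 2 = 140744; 140744−1 = 140743
i=4: 140743 = 3·6^6 + 3·6^3 + 3·6^2 + 3·6 + 1 (b=6); 6→7: 3·7^7 + 3·7^3 + 3·7^2 + 3·7 + 1 = 2471827; 2471827−1 = 2471826
i=5: 2471826 = 3·7^7 + 3·7^3 + 3·7^2 + 3·7 (b=7); 7→8: 3·8^8 + 3·8^3 + 3·8^2 + 3·8 = 50333400; 50333400−1 = 50333399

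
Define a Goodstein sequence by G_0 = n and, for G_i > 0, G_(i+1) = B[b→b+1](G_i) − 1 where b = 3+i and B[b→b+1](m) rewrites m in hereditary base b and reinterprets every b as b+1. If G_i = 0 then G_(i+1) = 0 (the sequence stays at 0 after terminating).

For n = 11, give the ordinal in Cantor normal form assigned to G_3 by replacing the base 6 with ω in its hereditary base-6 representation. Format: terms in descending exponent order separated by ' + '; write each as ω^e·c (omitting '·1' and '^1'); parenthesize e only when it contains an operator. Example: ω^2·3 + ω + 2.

11 —HB3→ 3^2 + 2 —bump→ 4^2 + 2 = 18 —(−1)→ 17
17 —HB4→ 4^2 + 1 —bump→ 5^2 + 1 = 26 —(−1)→ 25
25 —HB5→ 5^2 —bump→ 6^2 = 36 —(−1)→ 35
35 —HB6→ 5·6 + 5 —bump→ 5·7 + 5 = 40 —(−1)→ 39

ω·5 + 5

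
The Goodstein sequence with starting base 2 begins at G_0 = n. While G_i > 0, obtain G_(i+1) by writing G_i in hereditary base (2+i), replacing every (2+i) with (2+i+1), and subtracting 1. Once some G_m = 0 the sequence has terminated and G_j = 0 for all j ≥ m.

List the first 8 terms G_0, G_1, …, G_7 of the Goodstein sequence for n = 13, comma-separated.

(0) 13|_2 = 2^(2 + 1) + 2^2 + 1 ↦ 3^(3 + 1) + 3^3 + 1|_3 = 109 ⇒ 108
(1) 108|_3 = 3^(3 + 1) + 3^3 ↦ 4^(4 + 1) + 4^4|_4 = 1280 ⇒ 1279
(2) 1279|_4 = 4^(4 + 1) + 3·4^3 + 3·4^2 + 3·4 + 3 ↦ 5^(5 + 1) + 3·5^3 + 3·5^2 + 3·5 + 3|_5 = 16093 ⇒ 16092
(3) 16092|_5 = 5^(5 + 1) + 3·5^3 + 3·5^2 + 3·5 + 2 ↦ 6^(6 + 1) + 3·6^3 + 3·6^2 + 3·6 + 2|_6 = 280712 ⇒ 280711
(4) 280711|_6 = 6^(6 + 1) + 3·6^3 + 3·6^2 + 3·6 + 1 ↦ 7^(7 + 1) + 3·7^3 + 3·7^2 + 3·7 + 1|_7 = 5765999 ⇒ 5765998
(5) 5765998|_7 = 7^(7 + 1) + 3·7^3 + 3·7^2 + 3·7 ↦ 8^(8 + 1) + 3·8^3 + 3·8^2 + 3·8|_8 = 134219480 ⇒ 134219479
(6) 134219479|_8 = 8^(8 + 1) + 3·8^3 + 3·8^2 + 2·8 + 7 ↦ 9^(9 + 1) + 3·9^3 + 3·9^2 + 2·9 + 7|_9 = 3486786856 ⇒ 3486786855

13, 108, 1279, 16092, 280711, 5765998, 134219479, 3486786855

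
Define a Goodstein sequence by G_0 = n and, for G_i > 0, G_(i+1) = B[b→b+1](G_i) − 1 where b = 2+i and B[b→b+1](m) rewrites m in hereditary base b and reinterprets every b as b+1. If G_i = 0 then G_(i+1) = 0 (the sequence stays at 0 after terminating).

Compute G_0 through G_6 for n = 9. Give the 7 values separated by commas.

9 —HB2→ 2^(2 + 1) + 1 —bump→ 3^(3 + 1) + 1 = 82 —(−1)→ 81
81 —HB3→ 3^(3 + 1) —bump→ 4^(4 + 1) = 1024 —(−1)→ 1023
1023 —HB4→ 3·4^4 + 3·4^3 + 3·4^2 + 3·4 + 3 —bump→ 3·5^5 + 3·5^3 + 3·5^2 + 3·5 + 3 = 9843 —(−1)→ 9842
9842 —HB5→ 3·5^5 + 3·5^3 + 3·5^2 + 3·5 + 2 —bump→ 3·6^6 + 3·6^3 + 3·6^2 + 3·6 + 2 = 140744 —(−1)→ 140743
140743 —HB6→ 3·6^6 + 3·6^3 + 3·6^2 + 3·6 + 1 —bump→ 3·7^7 + 3·7^3 + 3·7^2 + 3·7 + 1 = 2471827 —(−1)→ 2471826
2471826 —HB7→ 3·7^7 + 3·7^3 + 3·7^2 + 3·7 —bump→ 3·8^8 + 3·8^3 + 3·8^2 + 3·8 = 50333400 —(−1)→ 50333399

9, 81, 1023, 9842, 140743, 2471826, 50333399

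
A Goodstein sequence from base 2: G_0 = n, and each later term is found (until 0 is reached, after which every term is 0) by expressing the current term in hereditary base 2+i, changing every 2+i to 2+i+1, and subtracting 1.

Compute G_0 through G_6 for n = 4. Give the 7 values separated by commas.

step 0: 4 = 2^2; sub 3 for 2: 3^3; = 27; G_1 = 27−1 = 26
step 1: 26 = 2·3^2 + 2·3 + 2; sub 4 for 3: 2·4^2 + 2·4 + 2; = 42; G_2 = 42−1 = 41
step 2: 41 = 2·4^2 + 2·4 + 1; sub 5 for 4: 2·5^2 + 2·5 + 1; = 61; G_3 = 61−1 = 60
step 3: 60 = 2·5^2 + 2·5; sub 6 for 5: 2·6^2 + 2·6; = 84; G_4 = 84−1 = 83
step 4: 83 = 2·6^2 + 6 + 5; sub 7 for 6: 2·7^2 + 7 + 5; = 110; G_5 = 110−1 = 109
step 5: 109 = 2·7^2 + 7 + 4; sub 8 for 7: 2·8^2 + 8 + 4; = 140; G_6 = 140−1 = 139

4, 26, 41, 60, 83, 109, 139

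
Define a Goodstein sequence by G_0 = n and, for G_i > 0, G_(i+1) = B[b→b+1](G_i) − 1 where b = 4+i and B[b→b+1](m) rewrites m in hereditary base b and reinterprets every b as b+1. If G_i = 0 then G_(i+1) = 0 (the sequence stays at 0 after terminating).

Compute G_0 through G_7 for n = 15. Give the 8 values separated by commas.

15, 17, 19, 21, 23, 24, 25, 26

step 0: 15 = 3·4 + 3; sub 5 for 4: 3·5 + 3; = 18; G_1 = 18−1 = 17
step 1: 17 = 3·5 + 2; sub 6 for 5: 3·6 + 2; = 20; G_2 = 20−1 = 19
step 2: 19 = 3·6 + 1; sub 7 for 6: 3·7 + 1; = 22; G_3 = 22−1 = 21
step 3: 21 = 3·7; sub 8 for 7: 3·8; = 24; G_4 = 24−1 = 23
step 4: 23 = 2·8 + 7; sub 9 for 8: 2·9 + 7; = 25; G_5 = 25−1 = 24
step 5: 24 = 2·9 + 6; sub 10 for 9: 2·10 + 6; = 26; G_6 = 26−1 = 25
step 6: 25 = 2·10 + 5; sub 11 for 10: 2·11 + 5; = 27; G_7 = 27−1 = 26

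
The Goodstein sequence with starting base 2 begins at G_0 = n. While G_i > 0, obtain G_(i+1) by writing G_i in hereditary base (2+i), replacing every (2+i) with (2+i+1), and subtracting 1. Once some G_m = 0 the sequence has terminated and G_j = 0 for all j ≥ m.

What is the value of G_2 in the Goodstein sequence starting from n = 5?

base 2: 5 = 2^2 + 1; at 3: 3^3 + 1 = 28; next = 27
base 3: 27 = 3^3; at 4: 4^4 = 256; next = 255
base 4: 255 = 3·4^3 + 3·4^2 + 3·4 + 3; at 5: 3·5^3 + 3·5^2 + 3·5 + 3 = 468; next = 467

255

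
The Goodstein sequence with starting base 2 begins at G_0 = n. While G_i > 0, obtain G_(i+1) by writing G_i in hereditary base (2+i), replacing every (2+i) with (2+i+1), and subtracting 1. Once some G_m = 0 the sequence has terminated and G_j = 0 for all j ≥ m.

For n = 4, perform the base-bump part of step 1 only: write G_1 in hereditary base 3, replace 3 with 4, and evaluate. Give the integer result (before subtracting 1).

42

step 0: 4 = 2^2; sub 3 for 2: 3^3; = 27; G_1 = 27−1 = 26
step 1: 26 = 2·3^2 + 2·3 + 2; sub 4 for 3: 2·4^2 + 2·4 + 2; = 42; G_2 = 42−1 = 41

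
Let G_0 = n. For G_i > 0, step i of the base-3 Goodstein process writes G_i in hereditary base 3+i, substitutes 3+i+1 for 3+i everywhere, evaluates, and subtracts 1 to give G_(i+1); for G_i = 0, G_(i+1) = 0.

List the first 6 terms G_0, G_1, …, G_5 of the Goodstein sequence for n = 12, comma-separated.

G_0=12  [base 3] 3^2 + 3  →[3↦4]→  4^2 + 4 = 20  −1 ⇒ G_1=19
G_1=19  [base 4] 4^2 + 3  →[4↦5]→  5^2 + 3 = 28  −1 ⇒ G_2=27
G_2=27  [base 5] 5^2 + 2  →[5↦6]→  6^2 + 2 = 38  −1 ⇒ G_3=37
G_3=37  [base 6] 6^2 + 1  →[6↦7]→  7^2 + 1 = 50  −1 ⇒ G_4=49
G_4=49  [base 7] 7^2  →[7↦8]→  8^2 = 64  −1 ⇒ G_5=63

12, 19, 27, 37, 49, 63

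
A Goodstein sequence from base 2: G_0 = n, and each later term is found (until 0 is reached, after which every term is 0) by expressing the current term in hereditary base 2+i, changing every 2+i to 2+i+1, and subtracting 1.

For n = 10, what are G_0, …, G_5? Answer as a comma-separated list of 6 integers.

10, 83, 1025, 15625, 279935, 4215754

i=0: 10 = 2^(2 + 1) + 2 (b=2); 2→3: 3^(3 + 1) + 3 = 84; 84−1 = 83
i=1: 83 = 3^(3 + 1) + 2 (b=3); 3→4: 4^(4 + 1) + 2 = 1026; 1026−1 = 1025
i=2: 1025 = 4^(4 + 1) + 1 (b=4); 4→5: 5^(5 + 1) + 1 = 15626; 15626−1 = 15625
i=3: 15625 = 5^(5 + 1) (b=5); 5→6: 6^(6 + 1) = 279936; 279936−1 = 279935
i=4: 279935 = 5·6^6 + 5·6^5 + 5·6^4 + 5·6^3 + 5·6^2 + 5·6 + 5 (b=6); 6→7: 5·7^7 + 5·7^5 + 5·7^4 + 5·7^3 + 5·7^2 + 5·7 + 5 = 4215755; 4215755−1 = 4215754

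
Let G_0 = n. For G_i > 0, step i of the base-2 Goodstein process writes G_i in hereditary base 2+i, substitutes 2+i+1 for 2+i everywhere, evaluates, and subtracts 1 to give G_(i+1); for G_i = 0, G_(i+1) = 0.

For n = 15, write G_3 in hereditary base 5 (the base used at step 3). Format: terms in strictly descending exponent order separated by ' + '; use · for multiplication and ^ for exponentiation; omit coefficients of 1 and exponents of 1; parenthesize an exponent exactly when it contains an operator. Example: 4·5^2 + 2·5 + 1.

5^(5 + 1) + 5^5 + 2

[0] 15 ≡ 2^(2 + 1) + 2^2 + 2 + 1 (base 2). Lift 3: 112. −1: 111.
[1] 111 ≡ 3^(3 + 1) + 3^3 + 3 (base 3). Lift 4: 1284. −1: 1283.
[2] 1283 ≡ 4^(4 + 1) + 4^4 + 3 (base 4). Lift 5: 18753. −1: 18752.
[3] 18752 ≡ 5^(5 + 1) + 5^5 + 2 (base 5). Lift 6: 326594. −1: 326593.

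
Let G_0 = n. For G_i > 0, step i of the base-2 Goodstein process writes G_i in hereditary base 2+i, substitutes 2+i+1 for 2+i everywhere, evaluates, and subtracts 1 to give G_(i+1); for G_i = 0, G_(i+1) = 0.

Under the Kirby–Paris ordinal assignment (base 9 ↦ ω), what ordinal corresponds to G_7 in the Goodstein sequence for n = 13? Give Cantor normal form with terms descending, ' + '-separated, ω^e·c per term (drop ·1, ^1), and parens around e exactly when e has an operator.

ω^(ω + 1) + ω^3·3 + ω^2·3 + ω·2 + 6

[0] 13 ≡ 2^(2 + 1) + 2^2 + 1 (base 2). Lift 3: 109. −1: 108.
[1] 108 ≡ 3^(3 + 1) + 3^3 (base 3). Lift 4: 1280. −1: 1279.
[2] 1279 ≡ 4^(4 + 1) + 3·4^3 + 3·4^2 + 3·4 + 3 (base 4). Lift 5: 16093. −1: 16092.
[3] 16092 ≡ 5^(5 + 1) + 3·5^3 + 3·5^2 + 3·5 + 2 (base 5). Lift 6: 280712. −1: 280711.
[4] 280711 ≡ 6^(6 + 1) + 3·6^3 + 3·6^2 + 3·6 + 1 (base 6). Lift 7: 5765999. −1: 5765998.
[5] 5765998 ≡ 7^(7 + 1) + 3·7^3 + 3·7^2 + 3·7 (base 7). Lift 8: 134219480. −1: 134219479.
[6] 134219479 ≡ 8^(8 + 1) + 3·8^3 + 3·8^2 + 2·8 + 7 (base 8). Lift 9: 3486786856. −1: 3486786855.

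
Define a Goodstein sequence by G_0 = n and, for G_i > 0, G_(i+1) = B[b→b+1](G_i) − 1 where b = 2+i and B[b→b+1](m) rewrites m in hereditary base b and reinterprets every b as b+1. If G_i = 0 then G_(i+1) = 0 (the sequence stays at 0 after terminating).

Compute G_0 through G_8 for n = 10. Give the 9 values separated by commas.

(0) 10|_2 = 2^(2 + 1) + 2 ↦ 3^(3 + 1) + 3|_3 = 84 ⇒ 83
(1) 83|_3 = 3^(3 + 1) + 2 ↦ 4^(4 + 1) + 2|_4 = 1026 ⇒ 1025
(2) 1025|_4 = 4^(4 + 1) + 1 ↦ 5^(5 + 1) + 1|_5 = 15626 ⇒ 15625
(3) 15625|_5 = 5^(5 + 1) ↦ 6^(6 + 1)|_6 = 279936 ⇒ 279935
(4) 279935|_6 = 5·6^6 + 5·6^5 + 5·6^4 + 5·6^3 + 5·6^2 + 5·6 + 5 ↦ 5·7^7 + 5·7^5 + 5·7^4 + 5·7^3 + 5·7^2 + 5·7 + 5|_7 = 4215755 ⇒ 4215754
(5) 4215754|_7 = 5·7^7 + 5·7^5 + 5·7^4 + 5·7^3 + 5·7^2 + 5·7 + 4 ↦ 5·8^8 + 5·8^5 + 5·8^4 + 5·8^3 + 5·8^2 + 5·8 + 4|_8 = 84073324 ⇒ 84073323
(6) 84073323|_8 = 5·8^8 + 5·8^5 + 5·8^4 + 5·8^3 + 5·8^2 + 5·8 + 3 ↦ 5·9^9 + 5·9^5 + 5·9^4 + 5·9^3 + 5·9^2 + 5·9 + 3|_9 = 1937434593 ⇒ 1937434592
(7) 1937434592|_9 = 5·9^9 + 5·9^5 + 5·9^4 + 5·9^3 + 5·9^2 + 5·9 + 2 ↦ 5·10^10 + 5·10^5 + 5·10^4 + 5·10^3 + 5·10^2 + 5·10 + 2|_10 = 50000555552 ⇒ 50000555551

10, 83, 1025, 15625, 279935, 4215754, 84073323, 1937434592, 50000555551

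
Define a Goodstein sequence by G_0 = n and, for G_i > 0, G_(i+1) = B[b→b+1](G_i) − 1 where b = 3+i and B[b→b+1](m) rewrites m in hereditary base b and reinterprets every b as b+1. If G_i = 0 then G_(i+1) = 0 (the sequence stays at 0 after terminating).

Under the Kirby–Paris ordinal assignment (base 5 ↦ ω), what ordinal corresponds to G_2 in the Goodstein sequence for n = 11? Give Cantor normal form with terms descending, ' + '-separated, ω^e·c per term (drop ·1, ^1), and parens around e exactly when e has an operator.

ω^2

11 —HB3→ 3^2 + 2 —bump→ 4^2 + 2 = 18 —(−1)→ 17
17 —HB4→ 4^2 + 1 —bump→ 5^2 + 1 = 26 —(−1)→ 25
25 —HB5→ 5^2 —bump→ 6^2 = 36 —(−1)→ 35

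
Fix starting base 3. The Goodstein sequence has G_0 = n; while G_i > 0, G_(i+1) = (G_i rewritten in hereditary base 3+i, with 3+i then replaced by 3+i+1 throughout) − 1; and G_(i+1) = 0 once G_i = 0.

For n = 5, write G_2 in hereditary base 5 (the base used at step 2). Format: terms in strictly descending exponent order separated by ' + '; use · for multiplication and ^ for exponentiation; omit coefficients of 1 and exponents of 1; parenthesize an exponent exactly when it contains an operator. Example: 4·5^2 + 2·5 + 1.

5

i=0: 5 = 3 + 2 (b=3); 3→4: 4 + 2 = 6; 6−1 = 5
i=1: 5 = 4 + 1 (b=4); 4→5: 5 + 1 = 6; 6−1 = 5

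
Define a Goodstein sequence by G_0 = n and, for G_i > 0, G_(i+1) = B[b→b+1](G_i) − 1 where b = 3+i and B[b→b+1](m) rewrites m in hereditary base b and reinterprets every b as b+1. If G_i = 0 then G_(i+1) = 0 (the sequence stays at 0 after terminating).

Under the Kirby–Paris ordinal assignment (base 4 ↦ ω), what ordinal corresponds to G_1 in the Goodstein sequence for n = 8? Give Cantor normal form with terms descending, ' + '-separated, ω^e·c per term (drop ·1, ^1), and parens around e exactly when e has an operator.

ω·2 + 1

i=0: 8 = 2·3 + 2 (b=3); 3→4: 2·4 + 2 = 10; 10−1 = 9
i=1: 9 = 2·4 + 1 (b=4); 4→5: 2·5 + 1 = 11; 11−1 = 10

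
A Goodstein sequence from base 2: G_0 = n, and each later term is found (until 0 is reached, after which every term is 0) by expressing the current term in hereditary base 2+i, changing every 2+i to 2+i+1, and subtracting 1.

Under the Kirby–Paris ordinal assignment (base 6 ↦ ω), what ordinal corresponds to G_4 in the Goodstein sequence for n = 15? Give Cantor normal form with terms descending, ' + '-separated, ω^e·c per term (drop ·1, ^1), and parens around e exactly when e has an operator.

base 2: 15 = 2^(2 + 1) + 2^2 + 2 + 1; at 3: 3^(3 + 1) + 3^3 + 3 + 1 = 112; next = 111
base 3: 111 = 3^(3 + 1) + 3^3 + 3; at 4: 4^(4 + 1) + 4^4 + 4 = 1284; next = 1283
base 4: 1283 = 4^(4 + 1) + 4^4 + 3; at 5: 5^(5 + 1) + 5^5 + 3 = 18753; next = 18752
base 5: 18752 = 5^(5 + 1) + 5^5 + 2; at 6: 6^(6 + 1) + 6^6 + 2 = 326594; next = 326593
base 6: 326593 = 6^(6 + 1) + 6^6 + 1; at 7: 7^(7 + 1) + 7^7 + 1 = 6588345; next = 6588344

ω^(ω + 1) + ω^ω + 1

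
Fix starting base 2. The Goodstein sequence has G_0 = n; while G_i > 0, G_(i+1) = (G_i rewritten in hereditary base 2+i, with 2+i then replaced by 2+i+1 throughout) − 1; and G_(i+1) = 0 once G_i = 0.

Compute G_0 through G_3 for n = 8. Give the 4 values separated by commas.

[0] 8 ≡ 2^(2 + 1) (base 2). Lift 3: 81. −1: 80.
[1] 80 ≡ 2·3^3 + 2·3^2 + 2·3 + 2 (base 3). Lift 4: 554. −1: 553.
[2] 553 ≡ 2·4^4 + 2·4^2 + 2·4 + 1 (base 4). Lift 5: 6311. −1: 6310.

8, 80, 553, 6310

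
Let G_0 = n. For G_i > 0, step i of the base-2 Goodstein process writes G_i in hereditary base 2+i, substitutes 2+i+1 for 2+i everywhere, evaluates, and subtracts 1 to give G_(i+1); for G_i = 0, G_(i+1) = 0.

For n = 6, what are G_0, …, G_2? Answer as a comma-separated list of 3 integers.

6, 29, 257

step 0: 6 = 2^2 + 2; sub 3 for 2: 3^3 + 3; = 30; G_1 = 30−1 = 29
step 1: 29 = 3^3 + 2; sub 4 for 3: 4^4 + 2; = 258; G_2 = 258−1 = 257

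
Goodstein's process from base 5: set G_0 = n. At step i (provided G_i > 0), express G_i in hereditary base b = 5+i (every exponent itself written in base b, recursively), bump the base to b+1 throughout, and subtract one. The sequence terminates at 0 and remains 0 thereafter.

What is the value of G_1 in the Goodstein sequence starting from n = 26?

36

base 5: 26 = 5^2 + 1; at 6: 6^2 + 1 = 37; next = 36
base 6: 36 = 6^2; at 7: 7^2 = 49; next = 48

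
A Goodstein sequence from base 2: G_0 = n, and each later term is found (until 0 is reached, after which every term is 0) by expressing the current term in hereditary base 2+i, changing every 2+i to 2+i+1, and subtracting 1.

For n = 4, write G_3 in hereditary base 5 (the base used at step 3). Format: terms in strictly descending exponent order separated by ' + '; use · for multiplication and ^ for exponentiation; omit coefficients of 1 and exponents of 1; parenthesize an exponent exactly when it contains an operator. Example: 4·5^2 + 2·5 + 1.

2·5^2 + 2·5

step 0: 4 = 2^2; sub 3 for 2: 3^3; = 27; G_1 = 27−1 = 26
step 1: 26 = 2·3^2 + 2·3 + 2; sub 4 for 3: 2·4^2 + 2·4 + 2; = 42; G_2 = 42−1 = 41
step 2: 41 = 2·4^2 + 2·4 + 1; sub 5 for 4: 2·5^2 + 2·5 + 1; = 61; G_3 = 61−1 = 60
step 3: 60 = 2·5^2 + 2·5; sub 6 for 5: 2·6^2 + 2·6; = 84; G_4 = 84−1 = 83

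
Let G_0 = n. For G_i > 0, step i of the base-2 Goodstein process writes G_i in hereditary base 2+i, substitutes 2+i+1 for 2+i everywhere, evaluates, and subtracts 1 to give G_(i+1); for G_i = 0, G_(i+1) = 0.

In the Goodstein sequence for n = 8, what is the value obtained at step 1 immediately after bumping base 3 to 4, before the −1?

554

(0) 8|_2 = 2^(2 + 1) ↦ 3^(3 + 1)|_3 = 81 ⇒ 80
(1) 80|_3 = 2·3^3 + 2·3^2 + 2·3 + 2 ↦ 2·4^4 + 2·4^2 + 2·4 + 2|_4 = 554 ⇒ 553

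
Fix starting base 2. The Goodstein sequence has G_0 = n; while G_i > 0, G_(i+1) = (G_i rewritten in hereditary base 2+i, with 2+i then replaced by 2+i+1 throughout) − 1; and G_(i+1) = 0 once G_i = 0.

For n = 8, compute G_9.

570623341475

8 —HB2→ 2^(2 + 1) —bump→ 3^(3 + 1) = 81 —(−1)→ 80
80 —HB3→ 2·3^3 + 2·3^2 + 2·3 + 2 —bump→ 2·4^4 + 2·4^2 + 2·4 + 2 = 554 —(−1)→ 553
553 —HB4→ 2·4^4 + 2·4^2 + 2·4 + 1 —bump→ 2·5^5 + 2·5^2 + 2·5 + 1 = 6311 —(−1)→ 6310
6310 —HB5→ 2·5^5 + 2·5^2 + 2·5 —bump→ 2·6^6 + 2·6^2 + 2·6 = 93396 —(−1)→ 93395
93395 —HB6→ 2·6^6 + 2·6^2 + 6 + 5 —bump→ 2·7^7 + 2·7^2 + 7 + 5 = 1647196 —(−1)→ 1647195
1647195 —HB7→ 2·7^7 + 2·7^2 + 7 + 4 —bump→ 2·8^8 + 2·8^2 + 8 + 4 = 33554572 —(−1)→ 33554571
33554571 —HB8→ 2·8^8 + 2·8^2 + 8 + 3 —bump→ 2·9^9 + 2·9^2 + 9 + 3 = 774841152 —(−1)→ 774841151
774841151 —HB9→ 2·9^9 + 2·9^2 + 9 + 2 —bump→ 2·10^10 + 2·10^2 + 10 + 2 = 20000000212 —(−1)→ 20000000211
20000000211 —HB10→ 2·10^10 + 2·10^2 + 10 + 1 —bump→ 2·11^11 + 2·11^2 + 11 + 1 = 570623341476 —(−1)→ 570623341475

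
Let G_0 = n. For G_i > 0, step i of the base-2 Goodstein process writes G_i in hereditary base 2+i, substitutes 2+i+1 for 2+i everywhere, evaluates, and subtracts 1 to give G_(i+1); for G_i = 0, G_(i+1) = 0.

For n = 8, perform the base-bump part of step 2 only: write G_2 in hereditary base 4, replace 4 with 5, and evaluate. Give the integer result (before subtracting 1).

6311

8 —HB2→ 2^(2 + 1) —bump→ 3^(3 + 1) = 81 —(−1)→ 80
80 —HB3→ 2·3^3 + 2·3^2 + 2·3 + 2 —bump→ 2·4^4 + 2·4^2 + 2·4 + 2 = 554 —(−1)→ 553
553 —HB4→ 2·4^4 + 2·4^2 + 2·4 + 1 —bump→ 2·5^5 + 2·5^2 + 2·5 + 1 = 6311 —(−1)→ 6310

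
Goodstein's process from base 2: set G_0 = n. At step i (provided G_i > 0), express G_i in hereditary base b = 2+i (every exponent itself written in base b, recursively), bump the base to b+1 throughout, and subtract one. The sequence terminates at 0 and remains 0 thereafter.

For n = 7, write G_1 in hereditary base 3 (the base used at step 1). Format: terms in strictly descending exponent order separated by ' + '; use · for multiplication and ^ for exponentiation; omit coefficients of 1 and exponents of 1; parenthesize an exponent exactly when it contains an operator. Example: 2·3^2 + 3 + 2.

[0] 7 ≡ 2^2 + 2 + 1 (base 2). Lift 3: 31. −1: 30.
[1] 30 ≡ 3^3 + 3 (base 3). Lift 4: 260. −1: 259.

3^3 + 3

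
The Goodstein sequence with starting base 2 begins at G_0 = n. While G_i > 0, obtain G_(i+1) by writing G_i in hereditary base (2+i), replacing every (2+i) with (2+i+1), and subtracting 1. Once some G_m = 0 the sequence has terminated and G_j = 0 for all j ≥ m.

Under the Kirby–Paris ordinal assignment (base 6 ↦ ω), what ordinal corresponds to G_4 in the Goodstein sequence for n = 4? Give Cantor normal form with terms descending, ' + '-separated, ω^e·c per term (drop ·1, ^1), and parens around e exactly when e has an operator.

step 0: 4 = 2^2; sub 3 for 2: 3^3; = 27; G_1 = 27−1 = 26
step 1: 26 = 2·3^2 + 2·3 + 2; sub 4 for 3: 2·4^2 + 2·4 + 2; = 42; G_2 = 42−1 = 41
step 2: 41 = 2·4^2 + 2·4 + 1; sub 5 for 4: 2·5^2 + 2·5 + 1; = 61; G_3 = 61−1 = 60
step 3: 60 = 2·5^2 + 2·5; sub 6 for 5: 2·6^2 + 2·6; = 84; G_4 = 84−1 = 83

ω^2·2 + ω + 5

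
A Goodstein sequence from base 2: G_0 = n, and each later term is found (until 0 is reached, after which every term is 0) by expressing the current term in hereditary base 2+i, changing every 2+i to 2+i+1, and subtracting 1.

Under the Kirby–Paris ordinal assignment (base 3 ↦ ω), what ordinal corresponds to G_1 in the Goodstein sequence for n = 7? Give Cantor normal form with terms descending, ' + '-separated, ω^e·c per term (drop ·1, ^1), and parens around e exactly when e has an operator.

G_0=7  [base 2] 2^2 + 2 + 1  →[2↦3]→  3^3 + 3 + 1 = 31  −1 ⇒ G_1=30
G_1=30  [base 3] 3^3 + 3  →[3↦4]→  4^4 + 4 = 260  −1 ⇒ G_2=259

ω^ω + ω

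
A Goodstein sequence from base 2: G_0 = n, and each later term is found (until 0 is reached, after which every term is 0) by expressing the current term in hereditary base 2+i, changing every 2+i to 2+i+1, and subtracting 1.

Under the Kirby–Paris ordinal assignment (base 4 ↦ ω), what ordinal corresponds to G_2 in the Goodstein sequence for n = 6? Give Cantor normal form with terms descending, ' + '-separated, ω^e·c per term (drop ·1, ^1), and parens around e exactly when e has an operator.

6 —HB2→ 2^2 + 2 —bump→ 3^3 + 3 = 30 —(−1)→ 29
29 —HB3→ 3^3 + 2 —bump→ 4^4 + 2 = 258 —(−1)→ 257
257 —HB4→ 4^4 + 1 —bump→ 5^5 + 1 = 3126 —(−1)→ 3125

ω^ω + 1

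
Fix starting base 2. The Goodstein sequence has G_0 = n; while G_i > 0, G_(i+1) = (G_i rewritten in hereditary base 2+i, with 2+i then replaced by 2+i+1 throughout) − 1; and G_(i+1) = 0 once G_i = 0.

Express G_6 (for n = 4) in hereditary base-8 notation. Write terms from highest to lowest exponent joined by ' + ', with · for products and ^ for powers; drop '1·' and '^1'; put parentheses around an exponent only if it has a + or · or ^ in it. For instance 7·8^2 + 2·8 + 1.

2·8^2 + 8 + 3

(0) 4|_2 = 2^2 ↦ 3^3|_3 = 27 ⇒ 26
(1) 26|_3 = 2·3^2 + 2·3 + 2 ↦ 2·4^2 + 2·4 + 2|_4 = 42 ⇒ 41
(2) 41|_4 = 2·4^2 + 2·4 + 1 ↦ 2·5^2 + 2·5 + 1|_5 = 61 ⇒ 60
(3) 60|_5 = 2·5^2 + 2·5 ↦ 2·6^2 + 2·6|_6 = 84 ⇒ 83
(4) 83|_6 = 2·6^2 + 6 + 5 ↦ 2·7^2 + 7 + 5|_7 = 110 ⇒ 109
(5) 109|_7 = 2·7^2 + 7 + 4 ↦ 2·8^2 + 8 + 4|_8 = 140 ⇒ 139
(6) 139|_8 = 2·8^2 + 8 + 3 ↦ 2·9^2 + 9 + 3|_9 = 174 ⇒ 173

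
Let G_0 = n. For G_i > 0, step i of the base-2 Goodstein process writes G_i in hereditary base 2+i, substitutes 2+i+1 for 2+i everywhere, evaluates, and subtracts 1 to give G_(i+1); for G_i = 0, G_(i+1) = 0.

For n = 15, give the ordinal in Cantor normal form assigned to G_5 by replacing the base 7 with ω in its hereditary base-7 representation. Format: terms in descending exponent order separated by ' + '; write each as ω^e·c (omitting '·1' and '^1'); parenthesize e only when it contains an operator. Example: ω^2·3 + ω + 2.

G_0=15  [base 2] 2^(2 + 1) + 2^2 + 2 + 1  →[2↦3]→  3^(3 + 1) + 3^3 + 3 + 1 = 112  −1 ⇒ G_1=111
G_1=111  [base 3] 3^(3 + 1) + 3^3 + 3  →[3↦4]→  4^(4 + 1) + 4^4 + 4 = 1284  −1 ⇒ G_2=1283
G_2=1283  [base 4] 4^(4 + 1) + 4^4 + 3  →[4↦5]→  5^(5 + 1) + 5^5 + 3 = 18753  −1 ⇒ G_3=18752
G_3=18752  [base 5] 5^(5 + 1) + 5^5 + 2  →[5↦6]→  6^(6 + 1) + 6^6 + 2 = 326594  −1 ⇒ G_4=326593
G_4=326593  [base 6] 6^(6 + 1) + 6^6 + 1  →[6↦7]→  7^(7 + 1) + 7^7 + 1 = 6588345  −1 ⇒ G_5=6588344

ω^(ω + 1) + ω^ω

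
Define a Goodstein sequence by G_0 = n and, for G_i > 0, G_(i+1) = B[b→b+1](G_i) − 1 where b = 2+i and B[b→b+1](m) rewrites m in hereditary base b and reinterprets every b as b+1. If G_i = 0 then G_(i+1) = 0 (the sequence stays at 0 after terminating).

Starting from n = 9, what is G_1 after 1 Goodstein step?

(0) 9|_2 = 2^(2 + 1) + 1 ↦ 3^(3 + 1) + 1|_3 = 82 ⇒ 81
(1) 81|_3 = 3^(3 + 1) ↦ 4^(4 + 1)|_4 = 1024 ⇒ 1023

81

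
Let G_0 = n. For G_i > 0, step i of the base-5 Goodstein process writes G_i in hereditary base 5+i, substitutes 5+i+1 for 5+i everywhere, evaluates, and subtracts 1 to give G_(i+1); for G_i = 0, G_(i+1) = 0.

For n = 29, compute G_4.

29 —HB5→ 5^2 + 4 —bump→ 6^2 + 4 = 40 —(−1)→ 39
39 —HB6→ 6^2 + 3 —bump→ 7^2 + 3 = 52 —(−1)→ 51
51 —HB7→ 7^2 + 2 —bump→ 8^2 + 2 = 66 —(−1)→ 65
65 —HB8→ 8^2 + 1 —bump→ 9^2 + 1 = 82 —(−1)→ 81
81 —HB9→ 9^2 —bump→ 10^2 = 100 —(−1)→ 99

81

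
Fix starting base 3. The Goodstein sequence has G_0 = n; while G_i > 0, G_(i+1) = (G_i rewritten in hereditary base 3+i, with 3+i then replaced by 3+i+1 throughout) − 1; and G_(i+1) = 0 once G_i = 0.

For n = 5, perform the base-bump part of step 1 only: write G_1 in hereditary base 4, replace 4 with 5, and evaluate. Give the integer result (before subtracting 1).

base 3: 5 = 3 + 2; at 4: 4 + 2 = 6; next = 5
base 4: 5 = 4 + 1; at 5: 5 + 1 = 6; next = 5

6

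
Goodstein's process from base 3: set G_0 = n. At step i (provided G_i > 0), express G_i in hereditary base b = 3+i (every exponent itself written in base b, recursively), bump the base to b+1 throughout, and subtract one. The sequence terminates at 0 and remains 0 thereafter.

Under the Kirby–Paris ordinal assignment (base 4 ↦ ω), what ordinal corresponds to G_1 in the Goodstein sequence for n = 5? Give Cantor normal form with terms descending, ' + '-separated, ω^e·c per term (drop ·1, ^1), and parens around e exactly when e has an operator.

base 3: 5 = 3 + 2; at 4: 4 + 2 = 6; next = 5
base 4: 5 = 4 + 1; at 5: 5 + 1 = 6; next = 5

ω + 1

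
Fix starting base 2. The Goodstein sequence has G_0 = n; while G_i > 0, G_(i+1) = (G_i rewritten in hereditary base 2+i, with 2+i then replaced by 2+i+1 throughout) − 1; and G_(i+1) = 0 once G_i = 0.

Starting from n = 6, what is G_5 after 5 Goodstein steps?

step 0: 6 = 2^2 + 2; sub 3 for 2: 3^3 + 3; = 30; G_1 = 30−1 = 29
step 1: 29 = 3^3 + 2; sub 4 for 3: 4^4 + 2; = 258; G_2 = 258−1 = 257
step 2: 257 = 4^4 + 1; sub 5 for 4: 5^5 + 1; = 3126; G_3 = 3126−1 = 3125
step 3: 3125 = 5^5; sub 6 for 5: 6^6; = 46656; G_4 = 46656−1 = 46655
step 4: 46655 = 5·6^5 + 5·6^4 + 5·6^3 + 5·6^2 + 5·6 + 5; sub 7 for 6: 5·7^5 + 5·7^4 + 5·7^3 + 5·7^2 + 5·7 + 5; = 98040; G_5 = 98040−1 = 98039

98039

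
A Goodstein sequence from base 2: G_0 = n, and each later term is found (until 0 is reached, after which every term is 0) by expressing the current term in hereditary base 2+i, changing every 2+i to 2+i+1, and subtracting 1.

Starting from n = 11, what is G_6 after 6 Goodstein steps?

134217727

i=0: 11 = 2^(2 + 1) + 2 + 1 (b=2); 2→3: 3^(3 + 1) + 3 + 1 = 85; 85−1 = 84
i=1: 84 = 3^(3 + 1) + 3 (b=3); 3→4: 4^(4 + 1) + 4 = 1028; 1028−1 = 1027
i=2: 1027 = 4^(4 + 1) + 3 (b=4); 4→5: 5^(5 + 1) + 3 = 15628; 15628−1 = 15627
i=3: 15627 = 5^(5 + 1) + 2 (b=5); 5→6: 6^(6 + 1) + 2 = 279938; 279938−1 = 279937
i=4: 279937 = 6^(6 + 1) + 1 (b=6); 6→7: 7^(7 + 1) + 1 = 5764802; 5764802−1 = 5764801
i=5: 5764801 = 7^(7 + 1) (b=7); 7→8: 8^(8 + 1) = 134217728; 134217728−1 = 134217727
i=6: 134217727 = 7·8^8 + 7·8^7 + 7·8^6 + 7·8^5 + 7·8^4 + 7·8^3 + 7·8^2 + 7·8 + 7 (b=8); 8→9: 7·9^9 + 7·9^7 + 7·9^6 + 7·9^5 + 7·9^4 + 7·9^3 + 7·9^2 + 7·9 + 7 = 2749609303; 2749609303−1 = 2749609302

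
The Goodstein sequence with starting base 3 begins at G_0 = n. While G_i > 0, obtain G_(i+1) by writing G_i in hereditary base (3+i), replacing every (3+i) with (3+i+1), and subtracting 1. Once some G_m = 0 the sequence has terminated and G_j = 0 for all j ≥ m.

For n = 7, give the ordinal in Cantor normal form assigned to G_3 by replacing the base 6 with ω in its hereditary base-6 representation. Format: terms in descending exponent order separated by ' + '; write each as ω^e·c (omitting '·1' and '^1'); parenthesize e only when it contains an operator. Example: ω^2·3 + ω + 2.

step 0: 7 = 2·3 + 1; sub 4 for 3: 2·4 + 1; = 9; G_1 = 9−1 = 8
step 1: 8 = 2·4; sub 5 for 4: 2·5; = 10; G_2 = 10−1 = 9
step 2: 9 = 5 + 4; sub 6 for 5: 6 + 4; = 10; G_3 = 10−1 = 9
step 3: 9 = 6 + 3; sub 7 for 6: 7 + 3; = 10; G_4 = 10−1 = 9

ω + 3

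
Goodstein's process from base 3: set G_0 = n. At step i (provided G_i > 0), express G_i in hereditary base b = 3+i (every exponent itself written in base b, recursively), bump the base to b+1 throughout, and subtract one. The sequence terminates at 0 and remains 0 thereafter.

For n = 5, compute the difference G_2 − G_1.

G_0=5  [base 3] 3 + 2  →[3↦4]→  4 + 2 = 6  −1 ⇒ G_1=5
G_1=5  [base 4] 4 + 1  →[4↦5]→  5 + 1 = 6  −1 ⇒ G_2=5

0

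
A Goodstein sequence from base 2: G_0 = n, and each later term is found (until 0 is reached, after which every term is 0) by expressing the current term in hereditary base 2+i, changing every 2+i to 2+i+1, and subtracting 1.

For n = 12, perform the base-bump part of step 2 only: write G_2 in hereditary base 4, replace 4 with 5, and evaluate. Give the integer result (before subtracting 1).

15686

(0) 12|_2 = 2^(2 + 1) + 2^2 ↦ 3^(3 + 1) + 3^3|_3 = 108 ⇒ 107
(1) 107|_3 = 3^(3 + 1) + 2·3^2 + 2·3 + 2 ↦ 4^(4 + 1) + 2·4^2 + 2·4 + 2|_4 = 1066 ⇒ 1065
(2) 1065|_4 = 4^(4 + 1) + 2·4^2 + 2·4 + 1 ↦ 5^(5 + 1) + 2·5^2 + 2·5 + 1|_5 = 15686 ⇒ 15685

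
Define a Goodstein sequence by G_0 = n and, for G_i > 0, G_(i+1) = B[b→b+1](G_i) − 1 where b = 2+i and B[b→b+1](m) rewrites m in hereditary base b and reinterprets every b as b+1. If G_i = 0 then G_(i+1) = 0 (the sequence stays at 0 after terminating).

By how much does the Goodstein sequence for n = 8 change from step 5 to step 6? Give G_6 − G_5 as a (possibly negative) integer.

31907376

G_0 = 8. HB_2(8) = 2^(2 + 1). Bump = 81. G_1 = 80.
G_1 = 80. HB_3(80) = 2·3^3 + 2·3^2 + 2·3 + 2. Bump = 554. G_2 = 553.
G_2 = 553. HB_4(553) = 2·4^4 + 2·4^2 + 2·4 + 1. Bump = 6311. G_3 = 6310.
G_3 = 6310. HB_5(6310) = 2·5^5 + 2·5^2 + 2·5. Bump = 93396. G_4 = 93395.
G_4 = 93395. HB_6(93395) = 2·6^6 + 2·6^2 + 6 + 5. Bump = 1647196. G_5 = 1647195.
G_5 = 1647195. HB_7(1647195) = 2·7^7 + 2·7^2 + 7 + 4. Bump = 33554572. G_6 = 33554571.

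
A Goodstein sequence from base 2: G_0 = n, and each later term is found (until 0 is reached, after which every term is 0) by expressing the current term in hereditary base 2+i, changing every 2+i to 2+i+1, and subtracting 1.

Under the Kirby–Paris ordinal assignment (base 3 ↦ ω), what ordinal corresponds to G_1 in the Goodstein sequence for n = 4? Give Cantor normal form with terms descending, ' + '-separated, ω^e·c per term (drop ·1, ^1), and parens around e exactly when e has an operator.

ω^2·2 + ω·2 + 2

(0) 4|_2 = 2^2 ↦ 3^3|_3 = 27 ⇒ 26
(1) 26|_3 = 2·3^2 + 2·3 + 2 ↦ 2·4^2 + 2·4 + 2|_4 = 42 ⇒ 41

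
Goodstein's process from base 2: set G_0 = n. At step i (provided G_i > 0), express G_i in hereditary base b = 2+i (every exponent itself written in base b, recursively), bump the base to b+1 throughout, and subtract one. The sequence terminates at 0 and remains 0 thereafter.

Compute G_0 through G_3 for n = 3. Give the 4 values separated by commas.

3, 3, 3, 2

[0] 3 ≡ 2 + 1 (base 2). Lift 3: 4. −1: 3.
[1] 3 ≡ 3 (base 3). Lift 4: 4. −1: 3.
[2] 3 ≡ 3 (base 4). Lift 5: 3. −1: 2.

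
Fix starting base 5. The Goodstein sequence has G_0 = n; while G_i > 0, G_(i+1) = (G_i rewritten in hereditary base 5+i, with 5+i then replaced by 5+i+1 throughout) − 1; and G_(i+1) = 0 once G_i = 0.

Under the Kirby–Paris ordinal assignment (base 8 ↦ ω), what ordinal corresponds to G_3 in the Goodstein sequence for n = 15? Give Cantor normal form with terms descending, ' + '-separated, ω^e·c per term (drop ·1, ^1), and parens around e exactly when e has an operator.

ω·2 + 3

step 0: 15 = 3·5; sub 6 for 5: 3·6; = 18; G_1 = 18−1 = 17
step 1: 17 = 2·6 + 5; sub 7 for 6: 2·7 + 5; = 19; G_2 = 19−1 = 18
step 2: 18 = 2·7 + 4; sub 8 for 7: 2·8 + 4; = 20; G_3 = 20−1 = 19
step 3: 19 = 2·8 + 3; sub 9 for 8: 2·9 + 3; = 21; G_4 = 21−1 = 20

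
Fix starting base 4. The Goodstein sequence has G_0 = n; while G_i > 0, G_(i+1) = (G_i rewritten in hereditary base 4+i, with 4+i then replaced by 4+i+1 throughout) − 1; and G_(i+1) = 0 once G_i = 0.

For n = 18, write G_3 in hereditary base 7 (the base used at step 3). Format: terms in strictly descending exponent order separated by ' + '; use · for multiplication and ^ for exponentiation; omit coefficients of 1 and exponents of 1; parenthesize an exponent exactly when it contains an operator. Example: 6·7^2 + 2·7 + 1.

18 —HB4→ 4^2 + 2 —bump→ 5^2 + 2 = 27 —(−1)→ 26
26 —HB5→ 5^2 + 1 —bump→ 6^2 + 1 = 37 —(−1)→ 36
36 —HB6→ 6^2 —bump→ 7^2 = 49 —(−1)→ 48
48 —HB7→ 6·7 + 6 —bump→ 6·8 + 6 = 54 —(−1)→ 53

6·7 + 6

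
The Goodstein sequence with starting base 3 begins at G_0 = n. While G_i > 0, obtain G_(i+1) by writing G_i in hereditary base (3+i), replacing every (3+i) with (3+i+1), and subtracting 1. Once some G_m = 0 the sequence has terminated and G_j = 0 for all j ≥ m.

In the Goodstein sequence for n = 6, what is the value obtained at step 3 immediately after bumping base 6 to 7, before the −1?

8

[0] 6 ≡ 2·3 (base 3). Lift 4: 8. −1: 7.
[1] 7 ≡ 4 + 3 (base 4). Lift 5: 8. −1: 7.
[2] 7 ≡ 5 + 2 (base 5). Lift 6: 8. −1: 7.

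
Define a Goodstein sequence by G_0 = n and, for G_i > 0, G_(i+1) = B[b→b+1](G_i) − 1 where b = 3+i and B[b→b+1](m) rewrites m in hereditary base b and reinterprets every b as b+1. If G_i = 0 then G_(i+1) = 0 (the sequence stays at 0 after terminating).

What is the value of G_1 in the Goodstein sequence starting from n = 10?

16

i=0: 10 = 3^2 + 1 (b=3); 3→4: 4^2 + 1 = 17; 17−1 = 16
i=1: 16 = 4^2 (b=4); 4→5: 5^2 = 25; 25−1 = 24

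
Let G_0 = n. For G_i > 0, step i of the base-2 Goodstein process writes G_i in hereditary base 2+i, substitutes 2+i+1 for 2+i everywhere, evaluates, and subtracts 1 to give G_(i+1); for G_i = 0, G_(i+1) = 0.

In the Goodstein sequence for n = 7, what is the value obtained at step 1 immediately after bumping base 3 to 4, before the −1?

(0) 7|_2 = 2^2 + 2 + 1 ↦ 3^3 + 3 + 1|_3 = 31 ⇒ 30
(1) 30|_3 = 3^3 + 3 ↦ 4^4 + 4|_4 = 260 ⇒ 259

260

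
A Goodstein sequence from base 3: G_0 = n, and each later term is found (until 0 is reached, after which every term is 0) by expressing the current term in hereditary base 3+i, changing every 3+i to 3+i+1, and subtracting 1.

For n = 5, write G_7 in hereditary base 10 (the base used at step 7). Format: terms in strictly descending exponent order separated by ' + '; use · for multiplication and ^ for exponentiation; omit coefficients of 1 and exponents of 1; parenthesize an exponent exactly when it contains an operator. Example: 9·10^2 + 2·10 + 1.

base 3: 5 = 3 + 2; at 4: 4 + 2 = 6; next = 5
base 4: 5 = 4 + 1; at 5: 5 + 1 = 6; next = 5
base 5: 5 = 5; at 6: 6 = 6; next = 5
base 6: 5 = 5; at 7: 5 = 5; next = 4
base 7: 4 = 4; at 8: 4 = 4; next = 3
base 8: 3 = 3; at 9: 3 = 3; next = 2
base 9: 2 = 2; at 10: 2 = 2; next = 1

1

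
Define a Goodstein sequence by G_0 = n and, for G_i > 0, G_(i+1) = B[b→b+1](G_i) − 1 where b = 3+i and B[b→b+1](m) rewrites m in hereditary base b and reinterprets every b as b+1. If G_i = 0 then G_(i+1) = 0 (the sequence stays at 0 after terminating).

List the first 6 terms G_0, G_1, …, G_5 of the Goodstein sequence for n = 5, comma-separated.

G_0 = 5. HB_3(5) = 3 + 2. Bump = 6. G_1 = 5.
G_1 = 5. HB_4(5) = 4 + 1. Bump = 6. G_2 = 5.
G_2 = 5. HB_5(5) = 5. Bump = 6. G_3 = 5.
G_3 = 5. HB_6(5) = 5. Bump = 5. G_4 = 4.
G_4 = 4. HB_7(4) = 4. Bump = 4. G_5 = 3.

5, 5, 5, 5, 4, 3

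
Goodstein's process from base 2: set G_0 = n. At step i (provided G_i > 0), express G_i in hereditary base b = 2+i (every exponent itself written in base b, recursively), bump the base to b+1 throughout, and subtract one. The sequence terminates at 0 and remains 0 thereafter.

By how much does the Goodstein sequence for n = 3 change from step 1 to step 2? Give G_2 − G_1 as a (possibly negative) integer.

step 0: 3 = 2 + 1; sub 3 for 2: 3 + 1; = 4; G_1 = 4−1 = 3
step 1: 3 = 3; sub 4 for 3: 4; = 4; G_2 = 4−1 = 3

0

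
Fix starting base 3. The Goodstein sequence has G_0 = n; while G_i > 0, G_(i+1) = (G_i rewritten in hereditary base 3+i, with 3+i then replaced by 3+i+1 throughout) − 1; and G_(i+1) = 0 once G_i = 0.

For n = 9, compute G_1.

[0] 9 ≡ 3^2 (base 3). Lift 4: 16. −1: 15.
[1] 15 ≡ 3·4 + 3 (base 4). Lift 5: 18. −1: 17.

15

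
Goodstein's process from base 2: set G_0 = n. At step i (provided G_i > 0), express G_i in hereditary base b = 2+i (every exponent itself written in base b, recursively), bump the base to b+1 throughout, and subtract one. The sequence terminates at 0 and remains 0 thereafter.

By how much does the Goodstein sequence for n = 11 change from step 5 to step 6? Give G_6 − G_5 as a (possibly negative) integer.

128452926

i=0: 11 = 2^(2 + 1) + 2 + 1 (b=2); 2→3: 3^(3 + 1) + 3 + 1 = 85; 85−1 = 84
i=1: 84 = 3^(3 + 1) + 3 (b=3); 3→4: 4^(4 + 1) + 4 = 1028; 1028−1 = 1027
i=2: 1027 = 4^(4 + 1) + 3 (b=4); 4→5: 5^(5 + 1) + 3 = 15628; 15628−1 = 15627
i=3: 15627 = 5^(5 + 1) + 2 (b=5); 5→6: 6^(6 + 1) + 2 = 279938; 279938−1 = 279937
i=4: 279937 = 6^(6 + 1) + 1 (b=6); 6→7: 7^(7 + 1) + 1 = 5764802; 5764802−1 = 5764801
i=5: 5764801 = 7^(7 + 1) (b=7); 7→8: 8^(8 + 1) = 134217728; 134217728−1 = 134217727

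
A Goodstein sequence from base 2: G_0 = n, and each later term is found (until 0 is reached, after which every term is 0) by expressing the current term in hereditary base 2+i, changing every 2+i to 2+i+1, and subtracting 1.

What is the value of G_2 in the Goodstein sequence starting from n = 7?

i=0: 7 = 2^2 + 2 + 1 (b=2); 2→3: 3^3 + 3 + 1 = 31; 31−1 = 30
i=1: 30 = 3^3 + 3 (b=3); 3→4: 4^4 + 4 = 260; 260−1 = 259
i=2: 259 = 4^4 + 3 (b=4); 4→5: 5^5 + 3 = 3128; 3128−1 = 3127

259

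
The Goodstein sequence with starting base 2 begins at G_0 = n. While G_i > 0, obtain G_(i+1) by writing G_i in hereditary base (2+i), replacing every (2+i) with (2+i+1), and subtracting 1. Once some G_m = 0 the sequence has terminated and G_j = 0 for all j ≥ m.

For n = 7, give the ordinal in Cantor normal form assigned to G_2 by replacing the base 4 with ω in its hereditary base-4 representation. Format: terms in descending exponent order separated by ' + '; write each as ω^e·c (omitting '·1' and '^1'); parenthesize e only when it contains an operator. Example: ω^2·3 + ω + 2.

G_0 = 7. HB_2(7) = 2^2 + 2 + 1. Bump = 31. G_1 = 30.
G_1 = 30. HB_3(30) = 3^3 + 3. Bump = 260. G_2 = 259.
G_2 = 259. HB_4(259) = 4^4 + 3. Bump = 3128. G_3 = 3127.

ω^ω + 3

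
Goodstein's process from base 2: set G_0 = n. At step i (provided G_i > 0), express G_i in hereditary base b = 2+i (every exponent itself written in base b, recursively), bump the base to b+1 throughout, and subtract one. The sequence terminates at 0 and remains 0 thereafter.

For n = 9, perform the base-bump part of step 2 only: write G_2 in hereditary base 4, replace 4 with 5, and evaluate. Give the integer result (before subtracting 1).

base 2: 9 = 2^(2 + 1) + 1; at 3: 3^(3 + 1) + 1 = 82; next = 81
base 3: 81 = 3^(3 + 1); at 4: 4^(4 + 1) = 1024; next = 1023
base 4: 1023 = 3·4^4 + 3·4^3 + 3·4^2 + 3·4 + 3; at 5: 3·5^5 + 3·5^3 + 3·5^2 + 3·5 + 3 = 9843; next = 9842

9843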